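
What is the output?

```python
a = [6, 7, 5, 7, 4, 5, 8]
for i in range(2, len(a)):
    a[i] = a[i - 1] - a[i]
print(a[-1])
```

-22

i=2: a[2] = 7-5 = 2 → [6, 7, 2, 7, 4, 5, 8]
i=3: a[3] = 2-7 = -5 → [6, 7, 2, -5, 4, 5, 8]
i=4: a[4] = (-5)-4 = -9 → [6, 7, 2, -5, -9, 5, 8]
i=5: a[5] = (-9)-5 = -14 → [6, 7, 2, -5, -9, -14, 8]
i=6: a[6] = (-14)-8 = -22 → [6, 7, 2, -5, -9, -14, -22]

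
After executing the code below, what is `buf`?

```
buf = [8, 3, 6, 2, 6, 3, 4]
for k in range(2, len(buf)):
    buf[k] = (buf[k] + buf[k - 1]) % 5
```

[8, 3, 4, 1, 2, 0, 4]

k=2: buf[2] = (6+3)%5 = 4 → [8, 3, 4, 2, 6, 3, 4]
k=3: buf[3] = (2+4)%5 = 1 → [8, 3, 4, 1, 6, 3, 4]
k=4: buf[4] = (6+1)%5 = 2 → [8, 3, 4, 1, 2, 3, 4]
k=5: buf[5] = (3+2)%5 = 0 → [8, 3, 4, 1, 2, 0, 4]
k=6: buf[6] = (4+0)%5 = 4 → [8, 3, 4, 1, 2, 0, 4]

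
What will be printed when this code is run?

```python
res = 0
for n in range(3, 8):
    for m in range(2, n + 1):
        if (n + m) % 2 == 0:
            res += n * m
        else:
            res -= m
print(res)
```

219

n=3,m=2: odd sum, res = 0-2 = -2
n=3,m=3: even sum, res = (-2)+9 = 7
n=4,m=2: even sum, res = 7+8 = 15
n=4,m=3: odd sum, res = 15-3 = 12
n=4,m=4: even sum, res = 12+16 = 28
n=5,m=2: odd sum, res = 28-2 = 26
n=5,m=3: even sum, res = 26+15 = 41
n=5,m=4: odd sum, res = 41-4 = 37
n=5,m=5: even sum, res = 37+25 = 62
n=6,m=2: even sum, res = 62+12 = 74
n=6,m=3: odd sum, res = 74-3 = 71
n=6,m=4: even sum, res = 71+24 = 95
n=6,m=5: odd sum, res = 95-5 = 90
n=6,m=6: even sum, res = 90+36 = 126
n=7,m=2: odd sum, res = 126-2 = 124
n=7,m=3: even sum, res = 124+21 = 145
n=7,m=4: odd sum, res = 145-4 = 141
n=7,m=5: even sum, res = 141+35 = 176
n=7,m=6: odd sum, res = 176-6 = 170
n=7,m=7: even sum, res = 170+49 = 219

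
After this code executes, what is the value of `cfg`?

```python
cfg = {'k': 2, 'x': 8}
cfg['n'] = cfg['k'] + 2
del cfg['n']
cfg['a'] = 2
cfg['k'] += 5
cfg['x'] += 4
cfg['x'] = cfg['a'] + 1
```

cfg['n'] = cfg['k']+2 = 4 → {'k': 2, 'x': 8, 'n': 4}
del 'n' → {'k': 2, 'x': 8}
cfg['a'] = 2 → {'k': 2, 'x': 8, 'a': 2}
cfg['k'] = 2+5 = 7 → {'k': 7, 'x': 8, 'a': 2}
cfg['x'] = 8+4 = 12 → {'k': 7, 'x': 12, 'a': 2}
cfg['x'] = cfg['a']+1 = 3 → {'k': 7, 'x': 3, 'a': 2}

{'k': 7, 'x': 3, 'a': 2}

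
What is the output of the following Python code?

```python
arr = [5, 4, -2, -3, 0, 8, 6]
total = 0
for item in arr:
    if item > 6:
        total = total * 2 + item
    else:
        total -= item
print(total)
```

-6

item=5: not >6, total = 0-5 = -5
item=4: not >6, total = (-5)-4 = -9
item=-2: not >6, total = (-9)-(-2) = -7
item=-3: not >6, total = (-7)-(-3) = -4
item=0: not >6, total = (-4)-0 = -4
item=8: >6, total = (-4)*2+8 = 0
item=6: not >6, total = 0-6 = -6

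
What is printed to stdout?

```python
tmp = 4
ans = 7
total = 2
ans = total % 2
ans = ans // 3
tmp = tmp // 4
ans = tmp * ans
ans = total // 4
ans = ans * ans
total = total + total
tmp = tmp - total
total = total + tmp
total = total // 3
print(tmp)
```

ans = 2%2 = 0
ans = 0//3 = 0
tmp = 4//4 = 1
ans = 1*0 = 0
ans = 2//4 = 0
ans = 0*0 = 0
total = 2+2 = 4
tmp = 1-4 = -3
total = 4+(-3) = 1
total = 1//3 = 0

-3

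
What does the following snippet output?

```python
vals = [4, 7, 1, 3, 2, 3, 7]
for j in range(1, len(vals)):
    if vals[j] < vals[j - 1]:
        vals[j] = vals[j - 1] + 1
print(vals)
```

[4, 7, 8, 9, 10, 11, 12]

j=1: 7>=4, unchanged → [4, 7, 1, 3, 2, 3, 7]
j=2: 1<7, vals[2] = 7+1 = 8 → [4, 7, 8, 3, 2, 3, 7]
j=3: 3<8, vals[3] = 8+1 = 9 → [4, 7, 8, 9, 2, 3, 7]
j=4: 2<9, vals[4] = 9+1 = 10 → [4, 7, 8, 9, 10, 3, 7]
j=5: 3<10, vals[5] = 10+1 = 11 → [4, 7, 8, 9, 10, 11, 7]
j=6: 7<11, vals[6] = 11+1 = 12 → [4, 7, 8, 9, 10, 11, 12]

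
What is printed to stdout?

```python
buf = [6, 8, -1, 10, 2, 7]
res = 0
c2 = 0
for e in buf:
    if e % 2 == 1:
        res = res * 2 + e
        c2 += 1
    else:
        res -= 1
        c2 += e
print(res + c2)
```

21

e=6: not odd, res = 0-1 = -1; c2=6
e=8: not odd, res = (-1)-1 = -2; c2=14
e=-1: odd, res = (-2)*2+(-1) = -5; c2=15
e=10: not odd, res = (-5)-1 = -6; c2=25
e=2: not odd, res = (-6)-1 = -7; c2=27
e=7: odd, res = (-7)*2+7 = -7; c2=28
res+c2 = (-7)+28 = 21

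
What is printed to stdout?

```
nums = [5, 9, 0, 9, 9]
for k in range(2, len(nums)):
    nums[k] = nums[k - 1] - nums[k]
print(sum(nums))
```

k=2: nums[2] = 9-0 = 9 → [5, 9, 9, 9, 9]
k=3: nums[3] = 9-9 = 0 → [5, 9, 9, 0, 9]
k=4: nums[4] = 0-9 = -9 → [5, 9, 9, 0, -9]
sum = 14

14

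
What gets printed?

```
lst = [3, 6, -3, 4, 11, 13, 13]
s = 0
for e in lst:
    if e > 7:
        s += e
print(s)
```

e=3: not >7
e=6: not >7
e=-3: not >7
e=4: not >7
e=11: >7, s = 0+11 = 11
e=13: >7, s = 11+13 = 24
e=13: >7, s = 24+13 = 37

37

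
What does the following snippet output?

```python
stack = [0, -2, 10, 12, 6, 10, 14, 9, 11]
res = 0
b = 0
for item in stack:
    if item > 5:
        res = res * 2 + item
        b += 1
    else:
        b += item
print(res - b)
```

item=0: not >5; b=0
item=-2: not >5; b=-2
item=10: >5, res = 0*2+10 = 10; b=-1
item=12: >5, res = 10*2+12 = 32; b=0
item=6: >5, res = 32*2+6 = 70; b=1
item=10: >5, res = 70*2+10 = 150; b=2
item=14: >5, res = 150*2+14 = 314; b=3
item=9: >5, res = 314*2+9 = 637; b=4
item=11: >5, res = 637*2+11 = 1285; b=5
res-b = 1285-5 = 1280

1280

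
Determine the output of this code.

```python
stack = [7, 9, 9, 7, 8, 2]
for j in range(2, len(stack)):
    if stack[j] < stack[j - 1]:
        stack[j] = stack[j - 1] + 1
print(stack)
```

j=2: 9>=9, unchanged → [7, 9, 9, 7, 8, 2]
j=3: 7<9, stack[3] = 9+1 = 10 → [7, 9, 9, 10, 8, 2]
j=4: 8<10, stack[4] = 10+1 = 11 → [7, 9, 9, 10, 11, 2]
j=5: 2<11, stack[5] = 11+1 = 12 → [7, 9, 9, 10, 11, 12]

[7, 9, 9, 10, 11, 12]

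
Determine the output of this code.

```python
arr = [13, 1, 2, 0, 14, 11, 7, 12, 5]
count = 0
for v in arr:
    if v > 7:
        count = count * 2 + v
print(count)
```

v=13: >7, count = 0*2+13 = 13
v=1: not >7
v=2: not >7
v=0: not >7
v=14: >7, count = 13*2+14 = 40
v=11: >7, count = 40*2+11 = 91
v=7: not >7
v=12: >7, count = 91*2+12 = 194
v=5: not >7

194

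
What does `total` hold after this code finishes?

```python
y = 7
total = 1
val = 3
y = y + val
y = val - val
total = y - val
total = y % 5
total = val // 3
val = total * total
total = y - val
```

y = 7+3 = 10
y = 3-3 = 0
total = 0-3 = -3
total = 0%5 = 0
total = 3//3 = 1
val = 1*1 = 1
total = 0-1 = -1

-1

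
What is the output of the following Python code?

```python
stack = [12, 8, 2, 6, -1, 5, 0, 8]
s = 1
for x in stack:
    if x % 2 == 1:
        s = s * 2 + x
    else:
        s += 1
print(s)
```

25

x=12: not odd, s = 1+1 = 2
x=8: not odd, s = 2+1 = 3
x=2: not odd, s = 3+1 = 4
x=6: not odd, s = 4+1 = 5
x=-1: odd, s = 5*2+(-1) = 9
x=5: odd, s = 9*2+5 = 23
x=0: not odd, s = 23+1 = 24
x=8: not odd, s = 24+1 = 25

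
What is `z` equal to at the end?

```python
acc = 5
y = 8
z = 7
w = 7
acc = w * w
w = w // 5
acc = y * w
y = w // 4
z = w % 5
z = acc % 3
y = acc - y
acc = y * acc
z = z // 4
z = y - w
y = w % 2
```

acc = 7*7 = 49
w = 7//5 = 1
acc = 8*1 = 8
y = 1//4 = 0
z = 1%5 = 1
z = 8%3 = 2
y = 8-0 = 8
acc = 8*8 = 64
z = 2//4 = 0
z = 8-1 = 7
y = 1%2 = 1

7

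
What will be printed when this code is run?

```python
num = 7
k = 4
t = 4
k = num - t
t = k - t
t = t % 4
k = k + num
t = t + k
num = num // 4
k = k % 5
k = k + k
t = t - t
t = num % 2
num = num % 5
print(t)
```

1

k = 7-4 = 3
t = 3-4 = -1
t = (-1)%4 = 3
k = 3+7 = 10
t = 3+10 = 13
num = 7//4 = 1
k = 10%5 = 0
k = 0+0 = 0
t = 13-13 = 0
t = 1%2 = 1
num = 1%5 = 1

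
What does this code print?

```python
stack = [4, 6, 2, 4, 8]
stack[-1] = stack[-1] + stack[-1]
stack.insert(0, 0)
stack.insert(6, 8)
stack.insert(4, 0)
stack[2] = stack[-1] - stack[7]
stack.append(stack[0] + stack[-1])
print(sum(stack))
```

42

stack[-1] = stack[-1]+stack[-1] = 8+8 = 16 → [4, 6, 2, 4, 16]
insert 0 at 0 → [0, 4, 6, 2, 4, 16]
insert 8 at 6 → [0, 4, 6, 2, 4, 16, 8]
insert 0 at 4 → [0, 4, 6, 2, 0, 4, 16, 8]
stack[2] = stack[-1]-stack[7] = 8-8 = 0 → [0, 4, 0, 2, 0, 4, 16, 8]
append stack[0]+stack[-1] = 0+8 = 8 → [0, 4, 0, 2, 0, 4, 16, 8, 8]
sum = 42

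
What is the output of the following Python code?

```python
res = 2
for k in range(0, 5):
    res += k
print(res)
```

k=0: res = 2+0 = 2
k=1: res = 2+1 = 3
k=2: res = 3+2 = 5
k=3: res = 5+3 = 8
k=4: res = 8+4 = 12

12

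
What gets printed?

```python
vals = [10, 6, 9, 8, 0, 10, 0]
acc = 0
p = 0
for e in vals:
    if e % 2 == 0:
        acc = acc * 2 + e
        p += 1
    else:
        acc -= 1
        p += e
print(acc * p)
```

7260

e=10: even, acc = 0*2+10 = 10; p=1
e=6: even, acc = 10*2+6 = 26; p=2
e=9: not even, acc = 26-1 = 25; p=11
e=8: even, acc = 25*2+8 = 58; p=12
e=0: even, acc = 58*2+0 = 116; p=13
e=10: even, acc = 116*2+10 = 242; p=14
e=0: even, acc = 242*2+0 = 484; p=15
acc*p = 484*15 = 7260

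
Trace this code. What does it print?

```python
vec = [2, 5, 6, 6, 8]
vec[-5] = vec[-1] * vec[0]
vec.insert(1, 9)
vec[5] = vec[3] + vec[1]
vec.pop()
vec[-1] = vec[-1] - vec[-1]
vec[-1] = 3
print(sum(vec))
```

vec[-5] = vec[-1]*vec[0] = 8*2 = 16 → [16, 5, 6, 6, 8]
insert 9 at 1 → [16, 9, 5, 6, 6, 8]
vec[5] = vec[3]+vec[1] = 6+9 = 15 → [16, 9, 5, 6, 6, 15]
pop() removes 15 → [16, 9, 5, 6, 6]
vec[-1] = vec[-1]-vec[-1] = 6-6 = 0 → [16, 9, 5, 6, 0]
vec[-1] = 3 → [16, 9, 5, 6, 3]
sum = 39

39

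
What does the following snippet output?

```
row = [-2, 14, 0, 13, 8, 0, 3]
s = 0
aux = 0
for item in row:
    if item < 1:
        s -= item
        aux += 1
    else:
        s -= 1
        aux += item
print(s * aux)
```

-82

item=-2: <1, s = 0-(-2) = 2; aux=1
item=14: not <1, s = 2-1 = 1; aux=15
item=0: <1, s = 1-0 = 1; aux=16
item=13: not <1, s = 1-1 = 0; aux=29
item=8: not <1, s = 0-1 = -1; aux=37
item=0: <1, s = (-1)-0 = -1; aux=38
item=3: not <1, s = (-1)-1 = -2; aux=41
s*aux = (-2)*41 = -82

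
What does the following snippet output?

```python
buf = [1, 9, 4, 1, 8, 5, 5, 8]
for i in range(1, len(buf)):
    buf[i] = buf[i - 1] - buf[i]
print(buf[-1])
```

-39

i=1: buf[1] = 1-9 = -8 → [1, -8, 4, 1, 8, 5, 5, 8]
i=2: buf[2] = (-8)-4 = -12 → [1, -8, -12, 1, 8, 5, 5, 8]
i=3: buf[3] = (-12)-1 = -13 → [1, -8, -12, -13, 8, 5, 5, 8]
i=4: buf[4] = (-13)-8 = -21 → [1, -8, -12, -13, -21, 5, 5, 8]
i=5: buf[5] = (-21)-5 = -26 → [1, -8, -12, -13, -21, -26, 5, 8]
i=6: buf[6] = (-26)-5 = -31 → [1, -8, -12, -13, -21, -26, -31, 8]
i=7: buf[7] = (-31)-8 = -39 → [1, -8, -12, -13, -21, -26, -31, -39]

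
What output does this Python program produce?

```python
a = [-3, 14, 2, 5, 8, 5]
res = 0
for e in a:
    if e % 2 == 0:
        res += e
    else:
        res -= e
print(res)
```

17

e=-3: not even, res = 0-(-3) = 3
e=14: even, res = 3+14 = 17
e=2: even, res = 17+2 = 19
e=5: not even, res = 19-5 = 14
e=8: even, res = 14+8 = 22
e=5: not even, res = 22-5 = 17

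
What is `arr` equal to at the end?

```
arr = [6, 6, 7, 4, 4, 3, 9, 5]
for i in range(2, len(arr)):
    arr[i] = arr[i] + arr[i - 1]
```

i=2: arr[2] = 7+6 = 13 → [6, 6, 13, 4, 4, 3, 9, 5]
i=3: arr[3] = 4+13 = 17 → [6, 6, 13, 17, 4, 3, 9, 5]
i=4: arr[4] = 4+17 = 21 → [6, 6, 13, 17, 21, 3, 9, 5]
i=5: arr[5] = 3+21 = 24 → [6, 6, 13, 17, 21, 24, 9, 5]
i=6: arr[6] = 9+24 = 33 → [6, 6, 13, 17, 21, 24, 33, 5]
i=7: arr[7] = 5+33 = 38 → [6, 6, 13, 17, 21, 24, 33, 38]

[6, 6, 13, 17, 21, 24, 33, 38]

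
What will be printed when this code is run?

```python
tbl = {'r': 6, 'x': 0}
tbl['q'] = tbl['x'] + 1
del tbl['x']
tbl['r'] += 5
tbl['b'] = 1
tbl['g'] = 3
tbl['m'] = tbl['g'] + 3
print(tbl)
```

{'r': 11, 'q': 1, 'b': 1, 'g': 3, 'm': 6}

tbl['q'] = tbl['x']+1 = 1 → {'r': 6, 'x': 0, 'q': 1}
del 'x' → {'r': 6, 'q': 1}
tbl['r'] = 6+5 = 11 → {'r': 11, 'q': 1}
tbl['b'] = 1 → {'r': 11, 'q': 1, 'b': 1}
tbl['g'] = 3 → {'r': 11, 'q': 1, 'b': 1, 'g': 3}
tbl['m'] = tbl['g']+3 = 6 → {'r': 11, 'q': 1, 'b': 1, 'g': 3, 'm': 6}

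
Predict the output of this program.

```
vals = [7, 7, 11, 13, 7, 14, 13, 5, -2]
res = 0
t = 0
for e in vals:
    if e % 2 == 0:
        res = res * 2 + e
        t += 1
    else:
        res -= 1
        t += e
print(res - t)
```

e=7: not even, res = 0-1 = -1; t=7
e=7: not even, res = (-1)-1 = -2; t=14
e=11: not even, res = (-2)-1 = -3; t=25
e=13: not even, res = (-3)-1 = -4; t=38
e=7: not even, res = (-4)-1 = -5; t=45
e=14: even, res = (-5)*2+14 = 4; t=46
e=13: not even, res = 4-1 = 3; t=59
e=5: not even, res = 3-1 = 2; t=64
e=-2: even, res = 2*2+(-2) = 2; t=65
res-t = 2-65 = -63

-63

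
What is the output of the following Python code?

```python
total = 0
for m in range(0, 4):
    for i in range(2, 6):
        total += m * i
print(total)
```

84

m=0,i=2: total = 0+0 = 0
m=0,i=3: total = 0+0 = 0
m=0,i=4: total = 0+0 = 0
m=0,i=5: total = 0+0 = 0
m=1,i=2: total = 0+2 = 2
m=1,i=3: total = 2+3 = 5
m=1,i=4: total = 5+4 = 9
m=1,i=5: total = 9+5 = 14
m=2,i=2: total = 14+4 = 18
m=2,i=3: total = 18+6 = 24
m=2,i=4: total = 24+8 = 32
m=2,i=5: total = 32+10 = 42
m=3,i=2: total = 42+6 = 48
m=3,i=3: total = 48+9 = 57
m=3,i=4: total = 57+12 = 69
m=3,i=5: total = 69+15 = 84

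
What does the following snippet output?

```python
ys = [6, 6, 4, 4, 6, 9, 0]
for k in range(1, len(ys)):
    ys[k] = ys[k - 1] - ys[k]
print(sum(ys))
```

k=1: ys[1] = 6-6 = 0 → [6, 0, 4, 4, 6, 9, 0]
k=2: ys[2] = 0-4 = -4 → [6, 0, -4, 4, 6, 9, 0]
k=3: ys[3] = (-4)-4 = -8 → [6, 0, -4, -8, 6, 9, 0]
k=4: ys[4] = (-8)-6 = -14 → [6, 0, -4, -8, -14, 9, 0]
k=5: ys[5] = (-14)-9 = -23 → [6, 0, -4, -8, -14, -23, 0]
k=6: ys[6] = (-23)-0 = -23 → [6, 0, -4, -8, -14, -23, -23]
sum = -66

-66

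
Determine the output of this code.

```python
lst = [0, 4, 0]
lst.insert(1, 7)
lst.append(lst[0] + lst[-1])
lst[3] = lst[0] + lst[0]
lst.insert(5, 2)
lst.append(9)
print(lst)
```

insert 7 at 1 → [0, 7, 4, 0]
append lst[0]+lst[-1] = 0+0 = 0 → [0, 7, 4, 0, 0]
lst[3] = lst[0]+lst[0] = 0+0 = 0 → [0, 7, 4, 0, 0]
insert 2 at 5 → [0, 7, 4, 0, 0, 2]
append 9 → [0, 7, 4, 0, 0, 2, 9]

[0, 7, 4, 0, 0, 2, 9]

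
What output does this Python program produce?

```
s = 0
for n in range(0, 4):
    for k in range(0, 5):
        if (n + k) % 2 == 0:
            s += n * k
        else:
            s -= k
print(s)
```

8

n=0,k=0: even sum, s = 0+0 = 0
n=0,k=1: odd sum, s = 0-1 = -1
n=0,k=2: even sum, s = (-1)+0 = -1
n=0,k=3: odd sum, s = (-1)-3 = -4
n=0,k=4: even sum, s = (-4)+0 = -4
n=1,k=0: odd sum, s = (-4)-0 = -4
n=1,k=1: even sum, s = (-4)+1 = -3
n=1,k=2: odd sum, s = (-3)-2 = -5
n=1,k=3: even sum, s = (-5)+3 = -2
n=1,k=4: odd sum, s = (-2)-4 = -6
n=2,k=0: even sum, s = (-6)+0 = -6
n=2,k=1: odd sum, s = (-6)-1 = -7
n=2,k=2: even sum, s = (-7)+4 = -3
n=2,k=3: odd sum, s = (-3)-3 = -6
n=2,k=4: even sum, s = (-6)+8 = 2
n=3,k=0: odd sum, s = 2-0 = 2
n=3,k=1: even sum, s = 2+3 = 5
n=3,k=2: odd sum, s = 5-2 = 3
n=3,k=3: even sum, s = 3+9 = 12
n=3,k=4: odd sum, s = 12-4 = 8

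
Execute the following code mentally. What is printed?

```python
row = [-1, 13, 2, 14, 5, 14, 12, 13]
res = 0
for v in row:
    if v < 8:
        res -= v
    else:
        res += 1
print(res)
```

-1

v=-1: <8, res = 0-(-1) = 1
v=13: not <8, res = 1+1 = 2
v=2: <8, res = 2-2 = 0
v=14: not <8, res = 0+1 = 1
v=5: <8, res = 1-5 = -4
v=14: not <8, res = (-4)+1 = -3
v=12: not <8, res = (-3)+1 = -2
v=13: not <8, res = (-2)+1 = -1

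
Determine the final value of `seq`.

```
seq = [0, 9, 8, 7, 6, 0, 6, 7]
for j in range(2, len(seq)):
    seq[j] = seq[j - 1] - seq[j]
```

j=2: seq[2] = 9-8 = 1 → [0, 9, 1, 7, 6, 0, 6, 7]
j=3: seq[3] = 1-7 = -6 → [0, 9, 1, -6, 6, 0, 6, 7]
j=4: seq[4] = (-6)-6 = -12 → [0, 9, 1, -6, -12, 0, 6, 7]
j=5: seq[5] = (-12)-0 = -12 → [0, 9, 1, -6, -12, -12, 6, 7]
j=6: seq[6] = (-12)-6 = -18 → [0, 9, 1, -6, -12, -12, -18, 7]
j=7: seq[7] = (-18)-7 = -25 → [0, 9, 1, -6, -12, -12, -18, -25]

[0, 9, 1, -6, -12, -12, -18, -25]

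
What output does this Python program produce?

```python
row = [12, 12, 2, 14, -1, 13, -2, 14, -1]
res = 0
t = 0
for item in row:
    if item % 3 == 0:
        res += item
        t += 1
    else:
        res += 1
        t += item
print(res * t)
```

item=12: %3==0, res = 0+12 = 12; t=1
item=12: %3==0, res = 12+12 = 24; t=2
item=2: not %3==0, res = 24+1 = 25; t=4
item=14: not %3==0, res = 25+1 = 26; t=18
item=-1: not %3==0, res = 26+1 = 27; t=17
item=13: not %3==0, res = 27+1 = 28; t=30
item=-2: not %3==0, res = 28+1 = 29; t=28
item=14: not %3==0, res = 29+1 = 30; t=42
item=-1: not %3==0, res = 30+1 = 31; t=41
res*t = 31*41 = 1271

1271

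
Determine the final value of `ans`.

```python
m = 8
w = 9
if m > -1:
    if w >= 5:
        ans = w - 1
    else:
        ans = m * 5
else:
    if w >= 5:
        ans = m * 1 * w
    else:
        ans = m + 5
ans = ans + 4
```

m=8, w=9
m > -1 is True; w >= 5 is True
→ ans = w - 1 = 8
ans = 8+4 = 12

12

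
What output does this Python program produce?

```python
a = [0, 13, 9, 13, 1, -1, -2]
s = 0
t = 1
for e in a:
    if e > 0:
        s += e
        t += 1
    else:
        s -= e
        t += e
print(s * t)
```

78

e=0: not >0, s = 0-0 = 0; t=1
e=13: >0, s = 0+13 = 13; t=2
e=9: >0, s = 13+9 = 22; t=3
e=13: >0, s = 22+13 = 35; t=4
e=1: >0, s = 35+1 = 36; t=5
e=-1: not >0, s = 36-(-1) = 37; t=4
e=-2: not >0, s = 37-(-2) = 39; t=2
s*t = 39*2 = 78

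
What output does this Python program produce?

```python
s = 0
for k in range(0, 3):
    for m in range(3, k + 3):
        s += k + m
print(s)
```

15

k=1,m=3: s = 0+4 = 4
k=2,m=3: s = 4+5 = 9
k=2,m=4: s = 9+6 = 15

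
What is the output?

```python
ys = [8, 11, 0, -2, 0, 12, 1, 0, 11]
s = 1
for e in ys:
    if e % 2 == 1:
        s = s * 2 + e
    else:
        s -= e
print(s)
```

-39

e=8: not odd, s = 1-8 = -7
e=11: odd, s = (-7)*2+11 = -3
e=0: not odd, s = (-3)-0 = -3
e=-2: not odd, s = (-3)-(-2) = -1
e=0: not odd, s = (-1)-0 = -1
e=12: not odd, s = (-1)-12 = -13
e=1: odd, s = (-13)*2+1 = -25
e=0: not odd, s = (-25)-0 = -25
e=11: odd, s = (-25)*2+11 = -39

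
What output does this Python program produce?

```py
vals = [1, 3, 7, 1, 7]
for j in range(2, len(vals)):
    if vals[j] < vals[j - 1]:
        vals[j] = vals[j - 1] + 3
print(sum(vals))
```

34

j=2: 7>=3, unchanged → [1, 3, 7, 1, 7]
j=3: 1<7, vals[3] = 7+3 = 10 → [1, 3, 7, 10, 7]
j=4: 7<10, vals[4] = 10+3 = 13 → [1, 3, 7, 10, 13]
sum = 34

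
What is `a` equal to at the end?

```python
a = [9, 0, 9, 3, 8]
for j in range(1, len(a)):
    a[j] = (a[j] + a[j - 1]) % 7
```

j=1: a[1] = (0+9)%7 = 2 → [9, 2, 9, 3, 8]
j=2: a[2] = (9+2)%7 = 4 → [9, 2, 4, 3, 8]
j=3: a[3] = (3+4)%7 = 0 → [9, 2, 4, 0, 8]
j=4: a[4] = (8+0)%7 = 1 → [9, 2, 4, 0, 1]

[9, 2, 4, 0, 1]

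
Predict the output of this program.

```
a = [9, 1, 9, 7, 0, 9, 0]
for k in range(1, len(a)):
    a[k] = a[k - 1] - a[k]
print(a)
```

[9, 8, -1, -8, -8, -17, -17]

k=1: a[1] = 9-1 = 8 → [9, 8, 9, 7, 0, 9, 0]
k=2: a[2] = 8-9 = -1 → [9, 8, -1, 7, 0, 9, 0]
k=3: a[3] = (-1)-7 = -8 → [9, 8, -1, -8, 0, 9, 0]
k=4: a[4] = (-8)-0 = -8 → [9, 8, -1, -8, -8, 9, 0]
k=5: a[5] = (-8)-9 = -17 → [9, 8, -1, -8, -8, -17, 0]
k=6: a[6] = (-17)-0 = -17 → [9, 8, -1, -8, -8, -17, -17]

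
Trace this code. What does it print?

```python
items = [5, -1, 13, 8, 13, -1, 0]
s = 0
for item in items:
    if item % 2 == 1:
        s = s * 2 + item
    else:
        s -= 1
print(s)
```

item=5: odd, s = 0*2+5 = 5
item=-1: odd, s = 5*2+(-1) = 9
item=13: odd, s = 9*2+13 = 31
item=8: not odd, s = 31-1 = 30
item=13: odd, s = 30*2+13 = 73
item=-1: odd, s = 73*2+(-1) = 145
item=0: not odd, s = 145-1 = 144

144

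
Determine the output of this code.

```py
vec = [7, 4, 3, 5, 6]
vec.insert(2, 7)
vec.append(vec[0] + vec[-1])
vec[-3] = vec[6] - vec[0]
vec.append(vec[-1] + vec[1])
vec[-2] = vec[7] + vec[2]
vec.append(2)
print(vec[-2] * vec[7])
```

289

insert 7 at 2 → [7, 4, 7, 3, 5, 6]
append vec[0]+vec[-1] = 7+6 = 13 → [7, 4, 7, 3, 5, 6, 13]
vec[-3] = vec[6]-vec[0] = 13-7 = 6 → [7, 4, 7, 3, 6, 6, 13]
append vec[-1]+vec[1] = 13+4 = 17 → [7, 4, 7, 3, 6, 6, 13, 17]
vec[-2] = vec[7]+vec[2] = 17+7 = 24 → [7, 4, 7, 3, 6, 6, 24, 17]
append 2 → [7, 4, 7, 3, 6, 6, 24, 17, 2]
vec[-2]*vec[7] = 17*17 = 289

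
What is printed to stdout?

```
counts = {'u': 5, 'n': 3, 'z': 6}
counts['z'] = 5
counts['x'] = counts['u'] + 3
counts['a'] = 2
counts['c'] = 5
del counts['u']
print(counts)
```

{'n': 3, 'z': 5, 'x': 8, 'a': 2, 'c': 5}

counts['z'] = 5 → {'u': 5, 'n': 3, 'z': 5}
counts['x'] = counts['u']+3 = 8 → {'u': 5, 'n': 3, 'z': 5, 'x': 8}
counts['a'] = 2 → {'u': 5, 'n': 3, 'z': 5, 'x': 8, 'a': 2}
counts['c'] = 5 → {'u': 5, 'n': 3, 'z': 5, 'x': 8, 'a': 2, 'c': 5}
del 'u' → {'n': 3, 'z': 5, 'x': 8, 'a': 2, 'c': 5}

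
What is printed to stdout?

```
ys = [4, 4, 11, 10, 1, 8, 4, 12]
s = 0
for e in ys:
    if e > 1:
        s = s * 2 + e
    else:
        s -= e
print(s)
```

e=4: >1, s = 0*2+4 = 4
e=4: >1, s = 4*2+4 = 12
e=11: >1, s = 12*2+11 = 35
e=10: >1, s = 35*2+10 = 80
e=1: not >1, s = 80-1 = 79
e=8: >1, s = 79*2+8 = 166
e=4: >1, s = 166*2+4 = 336
e=12: >1, s = 336*2+12 = 684

684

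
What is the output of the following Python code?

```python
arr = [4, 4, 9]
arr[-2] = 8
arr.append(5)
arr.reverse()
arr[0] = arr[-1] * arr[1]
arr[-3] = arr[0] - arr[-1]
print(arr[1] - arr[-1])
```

28

arr[-2] = 8 → [4, 8, 9]
append 5 → [4, 8, 9, 5]
reverse → [5, 9, 8, 4]
arr[0] = arr[-1]*arr[1] = 4*9 = 36 → [36, 9, 8, 4]
arr[-3] = arr[0]-arr[-1] = 36-4 = 32 → [36, 32, 8, 4]
arr[1]-arr[-1] = 32-4 = 28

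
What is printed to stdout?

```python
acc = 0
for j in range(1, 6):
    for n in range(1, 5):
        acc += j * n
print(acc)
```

150

j=1,n=1: acc = 0+1 = 1
j=1,n=2: acc = 1+2 = 3
j=1,n=3: acc = 3+3 = 6
j=1,n=4: acc = 6+4 = 10
j=2,n=1: acc = 10+2 = 12
j=2,n=2: acc = 12+4 = 16
j=2,n=3: acc = 16+6 = 22
j=2,n=4: acc = 22+8 = 30
j=3,n=1: acc = 30+3 = 33
j=3,n=2: acc = 33+6 = 39
j=3,n=3: acc = 39+9 = 48
j=3,n=4: acc = 48+12 = 60
j=4,n=1: acc = 60+4 = 64
j=4,n=2: acc = 64+8 = 72
j=4,n=3: acc = 72+12 = 84
j=4,n=4: acc = 84+16 = 100
j=5,n=1: acc = 100+5 = 105
j=5,n=2: acc = 105+10 = 115
j=5,n=3: acc = 115+15 = 130
j=5,n=4: acc = 130+20 = 150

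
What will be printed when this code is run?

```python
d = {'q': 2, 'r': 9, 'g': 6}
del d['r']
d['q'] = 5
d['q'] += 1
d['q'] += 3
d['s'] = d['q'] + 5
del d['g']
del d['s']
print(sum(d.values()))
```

9

del 'r' → {'q': 2, 'g': 6}
d['q'] = 5 → {'q': 5, 'g': 6}
d['q'] = 5+1 = 6 → {'q': 6, 'g': 6}
d['q'] = 6+3 = 9 → {'q': 9, 'g': 6}
d['s'] = d['q']+5 = 14 → {'q': 9, 'g': 6, 's': 14}
del 'g' → {'q': 9, 's': 14}
del 's' → {'q': 9}
sum of values = 9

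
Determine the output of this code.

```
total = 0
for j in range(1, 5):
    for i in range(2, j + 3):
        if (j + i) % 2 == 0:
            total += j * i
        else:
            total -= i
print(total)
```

68

j=1,i=2: odd sum, total = 0-2 = -2
j=1,i=3: even sum, total = (-2)+3 = 1
j=2,i=2: even sum, total = 1+4 = 5
j=2,i=3: odd sum, total = 5-3 = 2
j=2,i=4: even sum, total = 2+8 = 10
j=3,i=2: odd sum, total = 10-2 = 8
j=3,i=3: even sum, total = 8+9 = 17
j=3,i=4: odd sum, total = 17-4 = 13
j=3,i=5: even sum, total = 13+15 = 28
j=4,i=2: even sum, total = 28+8 = 36
j=4,i=3: odd sum, total = 36-3 = 33
j=4,i=4: even sum, total = 33+16 = 49
j=4,i=5: odd sum, total = 49-5 = 44
j=4,i=6: even sum, total = 44+24 = 68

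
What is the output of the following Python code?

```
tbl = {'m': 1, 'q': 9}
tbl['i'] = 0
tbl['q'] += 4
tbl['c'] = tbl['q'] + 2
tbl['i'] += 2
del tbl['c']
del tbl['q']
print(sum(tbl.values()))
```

tbl['i'] = 0 → {'m': 1, 'q': 9, 'i': 0}
tbl['q'] = 9+4 = 13 → {'m': 1, 'q': 13, 'i': 0}
tbl['c'] = tbl['q']+2 = 15 → {'m': 1, 'q': 13, 'i': 0, 'c': 15}
tbl['i'] = 0+2 = 2 → {'m': 1, 'q': 13, 'i': 2, 'c': 15}
del 'c' → {'m': 1, 'q': 13, 'i': 2}
del 'q' → {'m': 1, 'i': 2}
sum of values = 3

3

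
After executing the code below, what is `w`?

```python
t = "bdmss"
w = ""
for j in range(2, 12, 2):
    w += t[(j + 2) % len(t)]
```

j=2: add t[4]='s' → 's'
j=4: add t[1]='d' → 'sd'
j=6: add t[3]='s' → 'sds'
j=8: add t[0]='b' → 'sdsb'
j=10: add t[2]='m' → 'sdsbm'

'sdsbm'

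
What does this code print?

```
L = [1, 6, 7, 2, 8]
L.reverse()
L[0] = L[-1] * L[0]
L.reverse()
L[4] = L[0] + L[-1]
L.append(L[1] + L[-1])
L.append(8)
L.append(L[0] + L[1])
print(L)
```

[1, 6, 7, 2, 9, 15, 8, 7]

reverse → [8, 2, 7, 6, 1]
L[0] = L[-1]*L[0] = 1*8 = 8 → [8, 2, 7, 6, 1]
reverse → [1, 6, 7, 2, 8]
L[4] = L[0]+L[-1] = 1+8 = 9 → [1, 6, 7, 2, 9]
append L[1]+L[-1] = 6+9 = 15 → [1, 6, 7, 2, 9, 15]
append 8 → [1, 6, 7, 2, 9, 15, 8]
append L[0]+L[1] = 1+6 = 7 → [1, 6, 7, 2, 9, 15, 8, 7]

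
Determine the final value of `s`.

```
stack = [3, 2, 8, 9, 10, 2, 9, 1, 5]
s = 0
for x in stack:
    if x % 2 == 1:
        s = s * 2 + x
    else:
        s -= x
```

x=3: odd, s = 0*2+3 = 3
x=2: not odd, s = 3-2 = 1
x=8: not odd, s = 1-8 = -7
x=9: odd, s = (-7)*2+9 = -5
x=10: not odd, s = (-5)-10 = -15
x=2: not odd, s = (-15)-2 = -17
x=9: odd, s = (-17)*2+9 = -25
x=1: odd, s = (-25)*2+1 = -49
x=5: odd, s = (-49)*2+5 = -93

-93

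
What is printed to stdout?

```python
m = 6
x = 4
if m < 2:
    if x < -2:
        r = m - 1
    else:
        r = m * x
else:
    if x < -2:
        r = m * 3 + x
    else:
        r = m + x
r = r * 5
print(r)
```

50

m=6, x=4
m < 2 is False; x < -2 is False
→ r = m + x = 10
r = 10*5 = 50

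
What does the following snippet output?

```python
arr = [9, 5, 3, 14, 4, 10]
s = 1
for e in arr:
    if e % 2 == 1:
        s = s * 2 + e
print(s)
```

e=9: odd, s = 1*2+9 = 11
e=5: odd, s = 11*2+5 = 27
e=3: odd, s = 27*2+3 = 57
e=14: not odd
e=4: not odd
e=10: not odd

57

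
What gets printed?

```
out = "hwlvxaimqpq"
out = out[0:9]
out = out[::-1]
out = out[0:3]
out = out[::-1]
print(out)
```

imq

slice [0:9] → 'hwlvxaimq'
reverse → 'qmiaxvlwh'
slice [0:3] → 'qmi'
reverse → 'imq'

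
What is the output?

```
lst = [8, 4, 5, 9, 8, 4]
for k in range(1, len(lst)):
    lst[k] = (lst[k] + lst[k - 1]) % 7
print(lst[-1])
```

3

k=1: lst[1] = (4+8)%7 = 5 → [8, 5, 5, 9, 8, 4]
k=2: lst[2] = (5+5)%7 = 3 → [8, 5, 3, 9, 8, 4]
k=3: lst[3] = (9+3)%7 = 5 → [8, 5, 3, 5, 8, 4]
k=4: lst[4] = (8+5)%7 = 6 → [8, 5, 3, 5, 6, 4]
k=5: lst[5] = (4+6)%7 = 3 → [8, 5, 3, 5, 6, 3]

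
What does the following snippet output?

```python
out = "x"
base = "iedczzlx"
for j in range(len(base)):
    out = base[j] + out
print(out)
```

j=0: prepend 'i' → 'ix'
j=1: prepend 'e' → 'eix'
j=2: prepend 'd' → 'deix'
j=3: prepend 'c' → 'cdeix'
j=4: prepend 'z' → 'zcdeix'
j=5: prepend 'z' → 'zzcdeix'
j=6: prepend 'l' → 'lzzcdeix'
j=7: prepend 'x' → 'xlzzcdeix'

xlzzcdeix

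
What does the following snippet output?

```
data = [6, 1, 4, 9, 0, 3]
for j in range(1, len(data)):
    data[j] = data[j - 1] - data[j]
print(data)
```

[6, 5, 1, -8, -8, -11]

j=1: data[1] = 6-1 = 5 → [6, 5, 4, 9, 0, 3]
j=2: data[2] = 5-4 = 1 → [6, 5, 1, 9, 0, 3]
j=3: data[3] = 1-9 = -8 → [6, 5, 1, -8, 0, 3]
j=4: data[4] = (-8)-0 = -8 → [6, 5, 1, -8, -8, 3]
j=5: data[5] = (-8)-3 = -11 → [6, 5, 1, -8, -8, -11]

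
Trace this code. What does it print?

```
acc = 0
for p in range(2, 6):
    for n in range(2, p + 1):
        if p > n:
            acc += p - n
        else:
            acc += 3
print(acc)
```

22

p=2,n=2: not 2>2, acc = 0+3 = 3
p=3,n=2: 3>2, acc = 3+1 = 4
p=3,n=3: not 3>3, acc = 4+3 = 7
p=4,n=2: 4>2, acc = 7+2 = 9
p=4,n=3: 4>3, acc = 9+1 = 10
p=4,n=4: not 4>4, acc = 10+3 = 13
p=5,n=2: 5>2, acc = 13+3 = 16
p=5,n=3: 5>3, acc = 16+2 = 18
p=5,n=4: 5>4, acc = 18+1 = 19
p=5,n=5: not 5>5, acc = 19+3 = 22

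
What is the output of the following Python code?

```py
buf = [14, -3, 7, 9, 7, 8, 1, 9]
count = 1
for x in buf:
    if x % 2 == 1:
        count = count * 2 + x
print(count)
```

191

x=14: not odd
x=-3: odd, count = 1*2+(-3) = -1
x=7: odd, count = (-1)*2+7 = 5
x=9: odd, count = 5*2+9 = 19
x=7: odd, count = 19*2+7 = 45
x=8: not odd
x=1: odd, count = 45*2+1 = 91
x=9: odd, count = 91*2+9 = 191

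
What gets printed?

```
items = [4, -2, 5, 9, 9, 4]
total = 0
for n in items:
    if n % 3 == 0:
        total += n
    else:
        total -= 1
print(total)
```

14

n=4: not %3==0, total = 0-1 = -1
n=-2: not %3==0, total = (-1)-1 = -2
n=5: not %3==0, total = (-2)-1 = -3
n=9: %3==0, total = (-3)+9 = 6
n=9: %3==0, total = 6+9 = 15
n=4: not %3==0, total = 15-1 = 14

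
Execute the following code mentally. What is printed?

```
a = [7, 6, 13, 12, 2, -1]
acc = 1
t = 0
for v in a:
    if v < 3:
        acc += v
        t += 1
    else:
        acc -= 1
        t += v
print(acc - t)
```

v=7: not <3, acc = 1-1 = 0; t=7
v=6: not <3, acc = 0-1 = -1; t=13
v=13: not <3, acc = (-1)-1 = -2; t=26
v=12: not <3, acc = (-2)-1 = -3; t=38
v=2: <3, acc = (-3)+2 = -1; t=39
v=-1: <3, acc = (-1)+(-1) = -2; t=40
acc-t = (-2)-40 = -42

-42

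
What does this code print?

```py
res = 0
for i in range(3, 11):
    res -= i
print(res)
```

-52

i=3: res = 0-3 = -3
i=4: res = (-3)-4 = -7
i=5: res = (-7)-5 = -12
i=6: res = (-12)-6 = -18
i=7: res = (-18)-7 = -25
i=8: res = (-25)-8 = -33
i=9: res = (-33)-9 = -42
i=10: res = (-42)-10 = -52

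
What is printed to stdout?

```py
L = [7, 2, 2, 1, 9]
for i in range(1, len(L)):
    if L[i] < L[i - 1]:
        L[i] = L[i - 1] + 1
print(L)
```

[7, 8, 9, 10, 11]

i=1: 2<7, L[1] = 7+1 = 8 → [7, 8, 2, 1, 9]
i=2: 2<8, L[2] = 8+1 = 9 → [7, 8, 9, 1, 9]
i=3: 1<9, L[3] = 9+1 = 10 → [7, 8, 9, 10, 9]
i=4: 9<10, L[4] = 10+1 = 11 → [7, 8, 9, 10, 11]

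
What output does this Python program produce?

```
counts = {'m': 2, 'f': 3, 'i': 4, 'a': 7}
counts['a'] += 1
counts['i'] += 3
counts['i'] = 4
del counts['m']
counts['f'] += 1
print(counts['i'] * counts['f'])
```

16

counts['a'] = 7+1 = 8 → {'m': 2, 'f': 3, 'i': 4, 'a': 8}
counts['i'] = 4+3 = 7 → {'m': 2, 'f': 3, 'i': 7, 'a': 8}
counts['i'] = 4 → {'m': 2, 'f': 3, 'i': 4, 'a': 8}
del 'm' → {'f': 3, 'i': 4, 'a': 8}
counts['f'] = 3+1 = 4 → {'f': 4, 'i': 4, 'a': 8}
counts['i']*counts['f'] = 4*4 = 16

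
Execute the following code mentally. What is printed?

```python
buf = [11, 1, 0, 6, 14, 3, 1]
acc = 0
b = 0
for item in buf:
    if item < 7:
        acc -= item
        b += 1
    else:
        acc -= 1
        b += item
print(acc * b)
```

item=11: not <7, acc = 0-1 = -1; b=11
item=1: <7, acc = (-1)-1 = -2; b=12
item=0: <7, acc = (-2)-0 = -2; b=13
item=6: <7, acc = (-2)-6 = -8; b=14
item=14: not <7, acc = (-8)-1 = -9; b=28
item=3: <7, acc = (-9)-3 = -12; b=29
item=1: <7, acc = (-12)-1 = -13; b=30
acc*b = (-13)*30 = -390

-390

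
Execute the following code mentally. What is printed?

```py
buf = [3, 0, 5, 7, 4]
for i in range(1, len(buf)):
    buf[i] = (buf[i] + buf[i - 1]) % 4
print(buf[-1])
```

3

i=1: buf[1] = (0+3)%4 = 3 → [3, 3, 5, 7, 4]
i=2: buf[2] = (5+3)%4 = 0 → [3, 3, 0, 7, 4]
i=3: buf[3] = (7+0)%4 = 3 → [3, 3, 0, 3, 4]
i=4: buf[4] = (4+3)%4 = 3 → [3, 3, 0, 3, 3]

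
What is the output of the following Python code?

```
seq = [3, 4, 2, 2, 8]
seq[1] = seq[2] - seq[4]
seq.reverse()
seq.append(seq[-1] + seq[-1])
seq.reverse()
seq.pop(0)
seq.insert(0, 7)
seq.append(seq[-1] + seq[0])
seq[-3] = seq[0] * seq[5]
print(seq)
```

seq[1] = seq[2]-seq[4] = 2-8 = -6 → [3, -6, 2, 2, 8]
reverse → [8, 2, 2, -6, 3]
append seq[-1]+seq[-1] = 3+3 = 6 → [8, 2, 2, -6, 3, 6]
reverse → [6, 3, -6, 2, 2, 8]
pop(0) removes 6 → [3, -6, 2, 2, 8]
insert 7 at 0 → [7, 3, -6, 2, 2, 8]
append seq[-1]+seq[0] = 8+7 = 15 → [7, 3, -6, 2, 2, 8, 15]
seq[-3] = seq[0]*seq[5] = 7*8 = 56 → [7, 3, -6, 2, 56, 8, 15]

[7, 3, -6, 2, 56, 8, 15]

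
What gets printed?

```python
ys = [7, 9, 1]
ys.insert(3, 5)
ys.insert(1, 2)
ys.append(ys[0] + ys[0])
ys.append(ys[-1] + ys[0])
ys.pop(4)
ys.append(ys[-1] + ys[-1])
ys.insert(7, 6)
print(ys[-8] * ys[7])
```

insert 5 at 3 → [7, 9, 1, 5]
insert 2 at 1 → [7, 2, 9, 1, 5]
append ys[0]+ys[0] = 7+7 = 14 → [7, 2, 9, 1, 5, 14]
append ys[-1]+ys[0] = 14+7 = 21 → [7, 2, 9, 1, 5, 14, 21]
pop(4) removes 5 → [7, 2, 9, 1, 14, 21]
append ys[-1]+ys[-1] = 21+21 = 42 → [7, 2, 9, 1, 14, 21, 42]
insert 6 at 7 → [7, 2, 9, 1, 14, 21, 42, 6]
ys[-8]*ys[7] = 7*6 = 42

42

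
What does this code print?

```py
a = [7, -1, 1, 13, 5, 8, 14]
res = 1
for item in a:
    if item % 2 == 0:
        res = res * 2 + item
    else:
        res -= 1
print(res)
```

14

item=7: not even, res = 1-1 = 0
item=-1: not even, res = 0-1 = -1
item=1: not even, res = (-1)-1 = -2
item=13: not even, res = (-2)-1 = -3
item=5: not even, res = (-3)-1 = -4
item=8: even, res = (-4)*2+8 = 0
item=14: even, res = 0*2+14 = 14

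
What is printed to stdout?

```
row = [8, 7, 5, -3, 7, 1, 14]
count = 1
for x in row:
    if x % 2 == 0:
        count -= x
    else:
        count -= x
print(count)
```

x=8: even, count = 1-8 = -7
x=7: not even, count = (-7)-7 = -14
x=5: not even, count = (-14)-5 = -19
x=-3: not even, count = (-19)-(-3) = -16
x=7: not even, count = (-16)-7 = -23
x=1: not even, count = (-23)-1 = -24
x=14: even, count = (-24)-14 = -38

-38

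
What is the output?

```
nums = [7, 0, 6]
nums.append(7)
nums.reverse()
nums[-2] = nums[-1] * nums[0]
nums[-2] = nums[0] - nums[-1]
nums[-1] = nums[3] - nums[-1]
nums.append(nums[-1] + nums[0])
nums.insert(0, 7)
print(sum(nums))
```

27

append 7 → [7, 0, 6, 7]
reverse → [7, 6, 0, 7]
nums[-2] = nums[-1]*nums[0] = 7*7 = 49 → [7, 6, 49, 7]
nums[-2] = nums[0]-nums[-1] = 7-7 = 0 → [7, 6, 0, 7]
nums[-1] = nums[3]-nums[-1] = 7-7 = 0 → [7, 6, 0, 0]
append nums[-1]+nums[0] = 0+7 = 7 → [7, 6, 0, 0, 7]
insert 7 at 0 → [7, 7, 6, 0, 0, 7]
sum = 27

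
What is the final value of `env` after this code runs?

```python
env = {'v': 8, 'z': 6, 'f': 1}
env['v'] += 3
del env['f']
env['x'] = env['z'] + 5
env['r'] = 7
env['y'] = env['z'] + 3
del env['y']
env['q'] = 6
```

{'v': 11, 'z': 6, 'x': 11, 'r': 7, 'q': 6}

env['v'] = 8+3 = 11 → {'v': 11, 'z': 6, 'f': 1}
del 'f' → {'v': 11, 'z': 6}
env['x'] = env['z']+5 = 11 → {'v': 11, 'z': 6, 'x': 11}
env['r'] = 7 → {'v': 11, 'z': 6, 'x': 11, 'r': 7}
env['y'] = env['z']+3 = 9 → {'v': 11, 'z': 6, 'x': 11, 'r': 7, 'y': 9}
del 'y' → {'v': 11, 'z': 6, 'x': 11, 'r': 7}
env['q'] = 6 → {'v': 11, 'z': 6, 'x': 11, 'r': 7, 'q': 6}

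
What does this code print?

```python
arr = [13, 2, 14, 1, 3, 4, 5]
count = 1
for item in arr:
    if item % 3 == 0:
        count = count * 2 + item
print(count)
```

item=13: not %3==0
item=2: not %3==0
item=14: not %3==0
item=1: not %3==0
item=3: %3==0, count = 1*2+3 = 5
item=4: not %3==0
item=5: not %3==0

5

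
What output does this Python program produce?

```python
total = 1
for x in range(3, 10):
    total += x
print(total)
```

x=3: total = 1+3 = 4
x=4: total = 4+4 = 8
x=5: total = 8+5 = 13
x=6: total = 13+6 = 19
x=7: total = 19+7 = 26
x=8: total = 26+8 = 34
x=9: total = 34+9 = 43

43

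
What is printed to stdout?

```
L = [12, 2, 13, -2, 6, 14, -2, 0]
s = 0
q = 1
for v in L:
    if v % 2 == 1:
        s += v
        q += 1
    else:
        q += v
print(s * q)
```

416

v=12: not odd; q=13
v=2: not odd; q=15
v=13: odd, s = 0+13 = 13; q=16
v=-2: not odd; q=14
v=6: not odd; q=20
v=14: not odd; q=34
v=-2: not odd; q=32
v=0: not odd; q=32
s*q = 13*32 = 416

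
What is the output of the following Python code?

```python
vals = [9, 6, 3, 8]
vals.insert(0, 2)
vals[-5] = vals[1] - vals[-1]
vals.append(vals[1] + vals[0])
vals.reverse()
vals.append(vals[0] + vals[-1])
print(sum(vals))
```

insert 2 at 0 → [2, 9, 6, 3, 8]
vals[-5] = vals[1]-vals[-1] = 9-8 = 1 → [1, 9, 6, 3, 8]
append vals[1]+vals[0] = 9+1 = 10 → [1, 9, 6, 3, 8, 10]
reverse → [10, 8, 3, 6, 9, 1]
append vals[0]+vals[-1] = 10+1 = 11 → [10, 8, 3, 6, 9, 1, 11]
sum = 48

48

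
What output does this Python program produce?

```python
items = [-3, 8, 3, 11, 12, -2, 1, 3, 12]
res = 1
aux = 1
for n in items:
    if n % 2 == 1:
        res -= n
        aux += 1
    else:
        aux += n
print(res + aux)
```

n=-3: odd, res = 1-(-3) = 4; aux=2
n=8: not odd; aux=10
n=3: odd, res = 4-3 = 1; aux=11
n=11: odd, res = 1-11 = -10; aux=12
n=12: not odd; aux=24
n=-2: not odd; aux=22
n=1: odd, res = (-10)-1 = -11; aux=23
n=3: odd, res = (-11)-3 = -14; aux=24
n=12: not odd; aux=36
res+aux = (-14)+36 = 22

22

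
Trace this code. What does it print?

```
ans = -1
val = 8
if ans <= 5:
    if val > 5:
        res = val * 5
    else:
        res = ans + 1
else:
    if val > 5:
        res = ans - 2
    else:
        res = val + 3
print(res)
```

40

ans=-1, val=8
ans <= 5 is True; val > 5 is True
→ res = val * 5 = 40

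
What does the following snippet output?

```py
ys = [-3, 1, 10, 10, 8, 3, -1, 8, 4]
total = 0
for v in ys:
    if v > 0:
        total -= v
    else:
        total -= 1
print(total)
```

-46

v=-3: not >0, total = 0-1 = -1
v=1: >0, total = (-1)-1 = -2
v=10: >0, total = (-2)-10 = -12
v=10: >0, total = (-12)-10 = -22
v=8: >0, total = (-22)-8 = -30
v=3: >0, total = (-30)-3 = -33
v=-1: not >0, total = (-33)-1 = -34
v=8: >0, total = (-34)-8 = -42
v=4: >0, total = (-42)-4 = -46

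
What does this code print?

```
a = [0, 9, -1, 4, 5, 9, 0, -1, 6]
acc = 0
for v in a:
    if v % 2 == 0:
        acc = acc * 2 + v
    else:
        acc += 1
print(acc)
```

48

v=0: even, acc = 0*2+0 = 0
v=9: not even, acc = 0+1 = 1
v=-1: not even, acc = 1+1 = 2
v=4: even, acc = 2*2+4 = 8
v=5: not even, acc = 8+1 = 9
v=9: not even, acc = 9+1 = 10
v=0: even, acc = 10*2+0 = 20
v=-1: not even, acc = 20+1 = 21
v=6: even, acc = 21*2+6 = 48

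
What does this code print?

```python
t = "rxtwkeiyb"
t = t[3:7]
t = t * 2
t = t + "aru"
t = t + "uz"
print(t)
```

wkeiwkeiaruuz

slice [3:7] → 'wkei'
repeat ×2 → 'wkeiwkei'
+ 'aru' → 'wkeiwkeiaru'
+ 'uz' → 'wkeiwkeiaruuz'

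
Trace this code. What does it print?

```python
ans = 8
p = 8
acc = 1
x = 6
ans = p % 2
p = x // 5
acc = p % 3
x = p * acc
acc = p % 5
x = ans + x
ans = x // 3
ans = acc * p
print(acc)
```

1

ans = 8%2 = 0
p = 6//5 = 1
acc = 1%3 = 1
x = 1*1 = 1
acc = 1%5 = 1
x = 0+1 = 1
ans = 1//3 = 0
ans = 1*1 = 1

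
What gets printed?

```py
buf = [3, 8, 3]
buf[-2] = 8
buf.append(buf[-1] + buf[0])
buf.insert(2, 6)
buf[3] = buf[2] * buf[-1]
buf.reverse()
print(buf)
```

[6, 36, 6, 8, 3]

buf[-2] = 8 → [3, 8, 3]
append buf[-1]+buf[0] = 3+3 = 6 → [3, 8, 3, 6]
insert 6 at 2 → [3, 8, 6, 3, 6]
buf[3] = buf[2]*buf[-1] = 6*6 = 36 → [3, 8, 6, 36, 6]
reverse → [6, 36, 6, 8, 3]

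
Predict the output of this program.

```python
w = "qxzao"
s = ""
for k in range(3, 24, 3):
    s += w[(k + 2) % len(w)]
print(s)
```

qaxozqa

k=3: add w[0]='q' → 'q'
k=6: add w[3]='a' → 'qa'
k=9: add w[1]='x' → 'qax'
k=12: add w[4]='o' → 'qaxo'
k=15: add w[2]='z' → 'qaxoz'
k=18: add w[0]='q' → 'qaxozq'
k=21: add w[3]='a' → 'qaxozqa'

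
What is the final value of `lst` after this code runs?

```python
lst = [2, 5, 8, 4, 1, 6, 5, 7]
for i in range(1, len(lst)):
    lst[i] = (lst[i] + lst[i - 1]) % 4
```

i=1: lst[1] = (5+2)%4 = 3 → [2, 3, 8, 4, 1, 6, 5, 7]
i=2: lst[2] = (8+3)%4 = 3 → [2, 3, 3, 4, 1, 6, 5, 7]
i=3: lst[3] = (4+3)%4 = 3 → [2, 3, 3, 3, 1, 6, 5, 7]
i=4: lst[4] = (1+3)%4 = 0 → [2, 3, 3, 3, 0, 6, 5, 7]
i=5: lst[5] = (6+0)%4 = 2 → [2, 3, 3, 3, 0, 2, 5, 7]
i=6: lst[6] = (5+2)%4 = 3 → [2, 3, 3, 3, 0, 2, 3, 7]
i=7: lst[7] = (7+3)%4 = 2 → [2, 3, 3, 3, 0, 2, 3, 2]

[2, 3, 3, 3, 0, 2, 3, 2]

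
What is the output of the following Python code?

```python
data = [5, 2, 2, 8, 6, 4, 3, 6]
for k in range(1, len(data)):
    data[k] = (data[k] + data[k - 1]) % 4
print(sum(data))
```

18

k=1: data[1] = (2+5)%4 = 3 → [5, 3, 2, 8, 6, 4, 3, 6]
k=2: data[2] = (2+3)%4 = 1 → [5, 3, 1, 8, 6, 4, 3, 6]
k=3: data[3] = (8+1)%4 = 1 → [5, 3, 1, 1, 6, 4, 3, 6]
k=4: data[4] = (6+1)%4 = 3 → [5, 3, 1, 1, 3, 4, 3, 6]
k=5: data[5] = (4+3)%4 = 3 → [5, 3, 1, 1, 3, 3, 3, 6]
k=6: data[6] = (3+3)%4 = 2 → [5, 3, 1, 1, 3, 3, 2, 6]
k=7: data[7] = (6+2)%4 = 0 → [5, 3, 1, 1, 3, 3, 2, 0]
sum = 18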